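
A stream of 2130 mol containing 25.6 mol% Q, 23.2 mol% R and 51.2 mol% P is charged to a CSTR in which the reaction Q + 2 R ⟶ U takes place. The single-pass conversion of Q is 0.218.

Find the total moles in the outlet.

1890 mol

Q reacted = 0.218 × 545.3 = 118.9 mol; ν_Q = −1, so ξ = 118.9/1 = 118.9 mol.
Outlet amounts (n = n₀ + ν ξ):
  Q: 545.3 − 1(118.9) = 426.4
  R: 494.2 − 2(118.9) = 256.4
  U: 0 + 1(118.9) = 118.9
  P: 1091 (inert)
Total out = 426.4 + 256.4 + 118.9 + 1091 = 1892 mol.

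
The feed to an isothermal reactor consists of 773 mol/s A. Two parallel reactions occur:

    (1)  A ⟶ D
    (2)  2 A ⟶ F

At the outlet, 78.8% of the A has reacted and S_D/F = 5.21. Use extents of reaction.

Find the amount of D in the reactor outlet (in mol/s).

440 mol/s

Conversion of A: A consumed = 0.788 × 773 = 609.1 mol/s = 1ξ₁ + 2ξ₂.
Selectivity: 1ξ₁ / (1ξ₂) = 5.21 → ξ₁ = 5.21 ξ₂.
Substitute: (1·5.21 + 2) ξ₂ = 609.1 → ξ₂ = 84.48 mol/s, ξ₁ = 440.2 mol/s.
Outlet amounts (n = n₀ + Σ ν·ξ):
  A: 773 − 1(440.2) − 2(84.48) = 163.9
  D: 0 + 1(440.2) = 440.2
  F: 0 + 1(84.48) = 84.48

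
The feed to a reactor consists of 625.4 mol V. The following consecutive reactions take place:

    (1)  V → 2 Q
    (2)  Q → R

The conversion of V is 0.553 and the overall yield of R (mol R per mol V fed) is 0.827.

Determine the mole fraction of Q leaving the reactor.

Conversion of V: V consumed = 1ξ₁ = 0.553 × 625.4 → ξ₁ = 345.8 mol.
Yield of R: 1ξ₂ / 625.4 = 0.827 → ξ₂ = 517.2 mol.
Outlet amounts (n = n₀ + Σ ν·ξ):
  V: 625.4 − 1(345.8) = 279.6
  Q: 0 + 2(345.8) − 1(517.2) = 174.5
  R: 0 + 1(517.2) = 517.2
Total out = 971.2 mol; y_Q = 174.5 / 971.2 = 0.1797.

0.18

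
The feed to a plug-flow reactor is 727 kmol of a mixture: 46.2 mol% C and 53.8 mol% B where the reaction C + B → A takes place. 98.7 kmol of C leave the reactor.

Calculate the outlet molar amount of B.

For C: n = n₀ − 1ξ → 98.7 = 335.9 − 1ξ, giving ξ = 237.2 kmol.
Outlet amounts (n = n₀ + ν ξ):
  C: 335.9 − 1(237.2) = 98.7
  B: 391.1 − 1(237.2) = 154
  A: 0 + 1(237.2) = 237.2

154 kmol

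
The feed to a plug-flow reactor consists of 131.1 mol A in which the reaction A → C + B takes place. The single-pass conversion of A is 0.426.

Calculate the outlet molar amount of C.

55.8 mol

A reacted = 0.426 × 131.1 = 55.85 mol; ν_A = −1, so ξ = 55.85/1 = 55.85 mol.
Outlet amounts (n = n₀ + ν ξ):
  A: 131.1 − 1(55.85) = 75.25
  C: 0 + 1(55.85) = 55.85
  B: 0 + 1(55.85) = 55.85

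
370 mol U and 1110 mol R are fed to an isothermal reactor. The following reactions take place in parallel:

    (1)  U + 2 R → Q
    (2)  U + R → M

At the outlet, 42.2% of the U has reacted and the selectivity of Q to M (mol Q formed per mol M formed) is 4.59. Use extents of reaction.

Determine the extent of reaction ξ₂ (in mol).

ξ₂ = 27.9 mol

Conversion of U: U consumed = 0.422 × 370 = 156.1 mol = 1ξ₁ + 1ξ₂.
Selectivity: 1ξ₁ / (1ξ₂) = 4.59 → ξ₁ = 4.59 ξ₂.
Substitute: (1·4.59 + 1) ξ₂ = 156.1 → ξ₂ = 27.93 mol, ξ₁ = 128.2 mol.
Outlet amounts (n = n₀ + Σ ν·ξ):
  U: 370 − 1(128.2) − 1(27.93) = 213.9
  R: 1110 − 2(128.2) − 1(27.93) = 825.7
  Q: 0 + 1(128.2) = 128.2
  M: 0 + 1(27.93) = 27.93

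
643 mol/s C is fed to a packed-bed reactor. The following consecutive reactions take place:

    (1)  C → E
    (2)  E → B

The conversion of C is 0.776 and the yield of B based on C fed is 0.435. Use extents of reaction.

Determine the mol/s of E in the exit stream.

Conversion of C: C consumed = 1ξ₁ = 0.776 × 643 → ξ₁ = 499 mol/s.
Yield of B: 1ξ₂ / 643 = 0.435 → ξ₂ = 279.7 mol/s.
Outlet amounts (n = n₀ + Σ ν·ξ):
  C: 643 − 1(499) = 144
  E: 0 + 1(499) − 1(279.7) = 219.3
  B: 0 + 1(279.7) = 279.7

219 mol/s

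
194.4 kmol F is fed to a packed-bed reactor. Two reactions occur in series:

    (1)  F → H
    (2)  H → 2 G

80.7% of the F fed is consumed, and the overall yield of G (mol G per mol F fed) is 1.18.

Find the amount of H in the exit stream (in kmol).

42.2 kmol

Conversion of F: F consumed = 1ξ₁ = 0.807 × 194.4 → ξ₁ = 156.9 kmol.
Yield of G: 2ξ₂ / 194.4 = 1.18 → ξ₂ = 114.7 kmol.
Outlet amounts (n = n₀ + Σ ν·ξ):
  F: 194.4 − 1(156.9) = 37.52
  H: 0 + 1(156.9) − 1(114.7) = 42.18
  G: 0 + 2(114.7) = 229.4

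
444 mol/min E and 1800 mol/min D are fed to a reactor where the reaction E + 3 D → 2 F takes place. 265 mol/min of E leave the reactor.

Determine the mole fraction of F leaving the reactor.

0.19

For E: n = n₀ − 1ξ → 265 = 444 − 1ξ, giving ξ = 179 mol/min.
Outlet amounts (n = n₀ + ν ξ):
  E: 444 − 1(179) = 265
  D: 1800 − 3(179) = 1263
  F: 0 + 2(179) = 358
Total out = 1886 mol/min; y_F = 358 / 1886 = 0.1898.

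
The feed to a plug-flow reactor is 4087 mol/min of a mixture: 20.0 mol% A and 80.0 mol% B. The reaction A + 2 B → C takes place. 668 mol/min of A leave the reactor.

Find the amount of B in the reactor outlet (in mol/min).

For A: n = n₀ − 1ξ → 668 = 817.4 − 1ξ, giving ξ = 149.4 mol/min.
Outlet amounts (n = n₀ + ν ξ):
  A: 817.4 − 1(149.4) = 668
  B: 3270 − 2(149.4) = 2971
  C: 0 + 1(149.4) = 149.4

2970 mol/min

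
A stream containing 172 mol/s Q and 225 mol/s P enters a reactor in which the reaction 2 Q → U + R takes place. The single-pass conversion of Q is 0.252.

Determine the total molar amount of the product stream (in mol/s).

397 mol/s

Q reacted = 0.252 × 172 = 43.34 mol/s; ν_Q = −2, so ξ = 43.34/2 = 21.67 mol/s.
Outlet amounts (n = n₀ + ν ξ):
  Q: 172 − 2(21.67) = 128.7
  U: 0 + 1(21.67) = 21.67
  R: 0 + 1(21.67) = 21.67
  P: 225 (inert)
Total out = 128.7 + 21.67 + 21.67 + 225 = 397 mol/s.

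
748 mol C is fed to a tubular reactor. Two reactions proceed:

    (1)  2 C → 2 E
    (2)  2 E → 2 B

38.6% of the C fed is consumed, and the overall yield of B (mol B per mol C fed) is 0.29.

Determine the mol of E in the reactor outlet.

71.8 mol

Conversion of C: C consumed = 2ξ₁ = 0.386 × 748 → ξ₁ = 144.4 mol.
Yield of B: 2ξ₂ / 748 = 0.29 → ξ₂ = 108.5 mol.
Outlet amounts (n = n₀ + Σ ν·ξ):
  C: 748 − 2(144.4) = 459.3
  E: 0 + 2(144.4) − 2(108.5) = 71.81
  B: 0 + 2(108.5) = 216.9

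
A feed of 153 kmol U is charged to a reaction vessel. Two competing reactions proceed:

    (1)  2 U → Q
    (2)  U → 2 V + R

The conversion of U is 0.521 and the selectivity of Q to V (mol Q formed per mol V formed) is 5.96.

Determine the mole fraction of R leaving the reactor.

Conversion of U: U consumed = 0.521 × 153 = 79.71 kmol = 2ξ₁ + 1ξ₂.
Selectivity: 1ξ₁ / (2ξ₂) = 5.96 → ξ₁ = 11.92 ξ₂.
Substitute: (2·11.92 + 1) ξ₂ = 79.71 → ξ₂ = 3.209 kmol, ξ₁ = 38.25 kmol.
Outlet amounts (n = n₀ + Σ ν·ξ):
  U: 153 − 2(38.25) − 1(3.209) = 73.29
  Q: 0 + 1(38.25) = 38.25
  V: 0 + 2(3.209) = 6.418
  R: 0 + 1(3.209) = 3.209
Total out = 121.2 kmol; y_R = 3.209 / 121.2 = 0.02648.

0.0265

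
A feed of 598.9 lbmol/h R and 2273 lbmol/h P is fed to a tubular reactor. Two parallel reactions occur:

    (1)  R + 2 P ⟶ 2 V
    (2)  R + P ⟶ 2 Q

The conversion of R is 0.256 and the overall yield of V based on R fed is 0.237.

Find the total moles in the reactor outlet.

2800 lbmol/h

Yield of V: 2ξ₁ / 598.9 = 0.237 → ξ₁ = 70.97 lbmol/h.
Conversion of R: 1ξ₁ + 1ξ₂ = 0.256 × 598.9 = 153.3 → ξ₂ = 82.35 lbmol/h.
Outlet amounts (n = n₀ + Σ ν·ξ):
  R: 598.9 − 1(70.97) − 1(82.35) = 445.6
  P: 2273 − 2(70.97) − 1(82.35) = 2049
  V: 0 + 2(70.97) = 141.9
  Q: 0 + 2(82.35) = 164.7
Total out = 445.6 + 2049 + 141.9 + 164.7 = 2801 lbmol/h.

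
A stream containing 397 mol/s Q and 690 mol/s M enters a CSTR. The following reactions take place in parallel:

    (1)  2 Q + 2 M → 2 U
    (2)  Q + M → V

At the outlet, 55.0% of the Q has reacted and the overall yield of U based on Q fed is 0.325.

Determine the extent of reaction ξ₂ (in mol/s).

Yield of U: 2ξ₁ / 397 = 0.325 → ξ₁ = 64.51 mol/s.
Conversion of Q: 2ξ₁ + 1ξ₂ = 0.55 × 397 = 218.4 → ξ₂ = 89.33 mol/s.
Outlet amounts (n = n₀ + Σ ν·ξ):
  Q: 397 − 2(64.51) − 1(89.33) = 178.6
  M: 690 − 2(64.51) − 1(89.33) = 471.6
  U: 0 + 2(64.51) = 129
  V: 0 + 1(89.33) = 89.33

ξ₂ = 89.3 mol/s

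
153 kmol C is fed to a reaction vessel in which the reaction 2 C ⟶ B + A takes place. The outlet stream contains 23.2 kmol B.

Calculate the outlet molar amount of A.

23.2 kmol

For B: n = n₀ + 1ξ → 23.2 = 0 + 1ξ, giving ξ = 23.2 kmol.
Outlet amounts (n = n₀ + ν ξ):
  C: 153 − 2(23.2) = 106.6
  B: 0 + 1(23.2) = 23.2
  A: 0 + 1(23.2) = 23.2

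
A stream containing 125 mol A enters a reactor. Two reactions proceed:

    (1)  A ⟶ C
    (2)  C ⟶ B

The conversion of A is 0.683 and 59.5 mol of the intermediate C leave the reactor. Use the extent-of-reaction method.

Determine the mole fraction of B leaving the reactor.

0.207

Conversion of A: A consumed = 1ξ₁ = 0.683 × 125 → ξ₁ = 85.38 mol.
C balance: n_C = 0 + 1ξ₁ − 1ξ₂ = 59.5 → ξ₂ = (1·85.38 − 59.5)/1 = 25.88 mol.
Outlet amounts (n = n₀ + Σ ν·ξ):
  A: 125 − 1(85.38) = 39.62
  C: 0 + 1(85.38) − 1(25.88) = 59.5
  B: 0 + 1(25.88) = 25.88
Total out = 125 mol; y_B = 25.88 / 125 = 0.207.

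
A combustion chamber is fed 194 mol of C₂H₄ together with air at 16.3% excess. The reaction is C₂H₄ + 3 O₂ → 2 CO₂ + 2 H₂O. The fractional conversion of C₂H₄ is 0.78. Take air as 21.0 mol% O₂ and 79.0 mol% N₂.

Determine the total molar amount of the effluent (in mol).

3420 mol

Stoichiometric O₂ = 3 × 194 = 582 mol; O₂ fed = 582 × 1.163 = 676.9 mol.
N₂ fed = 676.9 × 79/21 = 2546 mol.
Fuel reacted = 0.78 × 194 → ξ = 151.3 mol.
Outlet (n = n₀ + ν ξ):
  C₂H₄: 194 − 1(151.3) = 42.68
  O₂: 676.9 − 3(151.3) = 222.9
  N₂: 2546 (inert)
  CO₂: 0 + 2(151.3) = 302.6
  H₂O: 0 + 2(151.3) = 302.6
Total out = 42.68 + 222.9 + 2546 + 302.6 + 302.6 = 3417 mol.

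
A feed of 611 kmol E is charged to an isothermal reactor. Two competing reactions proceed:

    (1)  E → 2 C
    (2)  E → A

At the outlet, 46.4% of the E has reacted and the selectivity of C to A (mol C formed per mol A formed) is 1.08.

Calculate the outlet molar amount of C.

Conversion of E: E consumed = 0.464 × 611 = 283.5 kmol = 1ξ₁ + 1ξ₂.
Selectivity: 2ξ₁ / (1ξ₂) = 1.08 → ξ₁ = 0.54 ξ₂.
Substitute: (1·0.54 + 1) ξ₂ = 283.5 → ξ₂ = 184.1 kmol, ξ₁ = 99.41 kmol.
Outlet amounts (n = n₀ + Σ ν·ξ):
  E: 611 − 1(99.41) − 1(184.1) = 327.5
  C: 0 + 2(99.41) = 198.8
  A: 0 + 1(184.1) = 184.1

199 kmol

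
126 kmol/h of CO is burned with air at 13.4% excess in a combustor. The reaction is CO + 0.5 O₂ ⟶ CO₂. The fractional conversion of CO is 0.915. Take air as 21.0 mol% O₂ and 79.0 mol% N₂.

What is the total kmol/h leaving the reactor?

Stoichiometric O₂ = 0.5 × 126 = 63 kmol/h; O₂ fed = 63 × 1.134 = 71.44 kmol/h.
N₂ fed = 71.44 × 79/21 = 268.8 kmol/h.
Fuel reacted = 0.915 × 126 → ξ = 115.3 kmol/h.
Outlet (n = n₀ + ν ξ):
  CO: 126 − 1(115.3) = 10.71
  O₂: 71.44 − 0.5(115.3) = 13.8
  N₂: 268.8 (inert)
  CO₂: 0 + 1(115.3) = 115.3
Total out = 10.71 + 13.8 + 268.8 + 115.3 = 408.6 kmol/h.

409 kmol/h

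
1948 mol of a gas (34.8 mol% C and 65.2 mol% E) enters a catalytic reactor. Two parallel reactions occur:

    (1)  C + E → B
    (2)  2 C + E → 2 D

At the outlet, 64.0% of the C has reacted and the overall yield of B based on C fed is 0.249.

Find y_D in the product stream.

0.161

Yield of B: 1ξ₁ / 677.9 = 0.249 → ξ₁ = 168.8 mol.
Conversion of C: 1ξ₁ + 2ξ₂ = 0.64 × 677.9 = 433.9 → ξ₂ = 132.5 mol.
Outlet amounts (n = n₀ + Σ ν·ξ):
  C: 677.9 − 1(168.8) − 2(132.5) = 244
  E: 1270 − 1(168.8) − 1(132.5) = 968.8
  B: 0 + 1(168.8) = 168.8
  D: 0 + 2(132.5) = 265.1
Total out = 1647 mol; y_D = 265.1 / 1647 = 0.161.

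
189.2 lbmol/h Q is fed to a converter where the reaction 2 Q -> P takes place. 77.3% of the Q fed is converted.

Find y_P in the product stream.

0.63

Q reacted = 0.773 × 189.2 = 146.3 lbmol/h; ν_Q = −2, so ξ = 146.3/2 = 73.13 lbmol/h.
Outlet amounts (n = n₀ + ν ξ):
  Q: 189.2 − 2(73.13) = 42.95
  P: 0 + 1(73.13) = 73.13
Total out = 116.1 lbmol/h; y_P = 73.13 / 116.1 = 0.63.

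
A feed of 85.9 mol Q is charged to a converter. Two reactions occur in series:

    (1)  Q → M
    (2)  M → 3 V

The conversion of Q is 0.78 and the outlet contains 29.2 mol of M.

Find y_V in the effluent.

Conversion of Q: Q consumed = 1ξ₁ = 0.78 × 85.9 → ξ₁ = 67 mol.
M balance: n_M = 0 + 1ξ₁ − 1ξ₂ = 29.2 → ξ₂ = (1·67 − 29.2)/1 = 37.8 mol.
Outlet amounts (n = n₀ + Σ ν·ξ):
  Q: 85.9 − 1(67) = 18.9
  M: 0 + 1(67) − 1(37.8) = 29.2
  V: 0 + 3(37.8) = 113.4
Total out = 161.5 mol; y_V = 113.4 / 161.5 = 0.7022.

0.702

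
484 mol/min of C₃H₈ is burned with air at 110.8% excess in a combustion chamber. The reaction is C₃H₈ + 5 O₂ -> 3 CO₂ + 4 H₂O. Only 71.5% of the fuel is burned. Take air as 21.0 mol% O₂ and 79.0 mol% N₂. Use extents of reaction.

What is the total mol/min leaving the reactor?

Stoichiometric O₂ = 5 × 484 = 2420 mol/min; O₂ fed = 2420 × 2.108 = 5101 mol/min.
N₂ fed = 5101 × 79/21 = 19190 mol/min.
Fuel reacted = 0.715 × 484 → ξ = 346.1 mol/min.
Outlet (n = n₀ + ν ξ):
  C₃H₈: 484 − 1(346.1) = 137.9
  O₂: 5101 − 5(346.1) = 3371
  N₂: 19190 (inert)
  CO₂: 0 + 3(346.1) = 1038
  H₂O: 0 + 4(346.1) = 1384
Total out = 137.9 + 3371 + 19190 + 1038 + 1384 = 25120 mol/min.

25100 mol/min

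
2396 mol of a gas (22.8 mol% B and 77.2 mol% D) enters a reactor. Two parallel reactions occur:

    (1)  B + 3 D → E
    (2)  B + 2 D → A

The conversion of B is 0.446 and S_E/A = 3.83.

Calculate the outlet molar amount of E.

193 mol

Conversion of B: B consumed = 0.446 × 546.3 = 243.6 mol = 1ξ₁ + 1ξ₂.
Selectivity: 1ξ₁ / (1ξ₂) = 3.83 → ξ₁ = 3.83 ξ₂.
Substitute: (1·3.83 + 1) ξ₂ = 243.6 → ξ₂ = 50.44 mol, ξ₁ = 193.2 mol.
Outlet amounts (n = n₀ + Σ ν·ξ):
  B: 546.3 − 1(193.2) − 1(50.44) = 302.6
  D: 1850 − 3(193.2) − 2(50.44) = 1169
  E: 0 + 1(193.2) = 193.2
  A: 0 + 1(50.44) = 50.44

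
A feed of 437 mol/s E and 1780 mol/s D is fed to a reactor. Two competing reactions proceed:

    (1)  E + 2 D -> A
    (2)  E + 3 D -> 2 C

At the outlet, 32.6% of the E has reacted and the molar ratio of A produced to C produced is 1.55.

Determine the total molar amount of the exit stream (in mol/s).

Conversion of E: E consumed = 0.326 × 437 = 142.5 mol/s = 1ξ₁ + 1ξ₂.
Selectivity: 1ξ₁ / (2ξ₂) = 1.55 → ξ₁ = 3.1 ξ₂.
Substitute: (1·3.1 + 1) ξ₂ = 142.5 → ξ₂ = 34.75 mol/s, ξ₁ = 107.7 mol/s.
Outlet amounts (n = n₀ + Σ ν·ξ):
  E: 437 − 1(107.7) − 1(34.75) = 294.5
  D: 1780 − 2(107.7) − 3(34.75) = 1460
  A: 0 + 1(107.7) = 107.7
  C: 0 + 2(34.75) = 69.49
Total out = 294.5 + 1460 + 107.7 + 69.49 = 1932 mol/s.

1930 mol/s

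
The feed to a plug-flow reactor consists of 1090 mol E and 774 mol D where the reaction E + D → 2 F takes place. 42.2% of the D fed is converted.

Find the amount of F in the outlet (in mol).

D reacted = 0.422 × 774 = 326.6 mol; ν_D = −1, so ξ = 326.6/1 = 326.6 mol.
Outlet amounts (n = n₀ + ν ξ):
  E: 1090 − 1(326.6) = 763.4
  D: 774 − 1(326.6) = 447.4
  F: 0 + 2(326.6) = 653.3

653 mol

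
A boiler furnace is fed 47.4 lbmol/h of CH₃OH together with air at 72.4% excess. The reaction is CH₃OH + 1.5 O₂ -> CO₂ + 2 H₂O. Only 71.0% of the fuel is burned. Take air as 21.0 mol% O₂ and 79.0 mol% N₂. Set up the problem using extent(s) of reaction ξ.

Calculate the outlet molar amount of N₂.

Stoichiometric O₂ = 1.5 × 47.4 = 71.1 lbmol/h; O₂ fed = 71.1 × 1.724 = 122.6 lbmol/h.
N₂ fed = 122.6 × 79/21 = 461.1 lbmol/h.
Fuel reacted = 0.71 × 47.4 → ξ = 33.65 lbmol/h.
Outlet (n = n₀ + ν ξ):
  CH₃OH: 47.4 − 1(33.65) = 13.75
  O₂: 122.6 − 1.5(33.65) = 72.1
  N₂: 461.1 (inert)
  CO₂: 0 + 1(33.65) = 33.65
  H₂O: 0 + 2(33.65) = 67.31

461 lbmol/h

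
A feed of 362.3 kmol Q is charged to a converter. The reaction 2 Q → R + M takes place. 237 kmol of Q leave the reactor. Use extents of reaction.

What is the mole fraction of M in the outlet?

0.173

For Q: n = n₀ − 2ξ → 237 = 362.3 − 2ξ, giving ξ = 62.65 kmol.
Outlet amounts (n = n₀ + ν ξ):
  Q: 362.3 − 2(62.65) = 237
  R: 0 + 1(62.65) = 62.65
  M: 0 + 1(62.65) = 62.65
Total out = 362.3 kmol; y_M = 62.65 / 362.3 = 0.1729.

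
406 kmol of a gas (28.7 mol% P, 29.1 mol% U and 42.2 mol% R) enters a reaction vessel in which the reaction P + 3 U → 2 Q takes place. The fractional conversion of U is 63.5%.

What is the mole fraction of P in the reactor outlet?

0.257

U reacted = 0.635 × 118.1 = 75.02 kmol; ν_U = −3, so ξ = 75.02/3 = 25.01 kmol.
Outlet amounts (n = n₀ + ν ξ):
  P: 116.5 − 1(25.01) = 91.51
  U: 118.1 − 3(25.01) = 43.12
  Q: 0 + 2(25.01) = 50.02
  R: 171.3 (inert)
Total out = 356 kmol; y_P = 91.51 / 356 = 0.2571.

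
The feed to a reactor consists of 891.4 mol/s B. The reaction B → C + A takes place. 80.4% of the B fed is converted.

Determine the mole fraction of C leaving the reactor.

0.446

B reacted = 0.804 × 891.4 = 716.7 mol/s; ν_B = −1, so ξ = 716.7/1 = 716.7 mol/s.
Outlet amounts (n = n₀ + ν ξ):
  B: 891.4 − 1(716.7) = 174.7
  C: 0 + 1(716.7) = 716.7
  A: 0 + 1(716.7) = 716.7
Total out = 1608 mol/s; y_C = 716.7 / 1608 = 0.4457.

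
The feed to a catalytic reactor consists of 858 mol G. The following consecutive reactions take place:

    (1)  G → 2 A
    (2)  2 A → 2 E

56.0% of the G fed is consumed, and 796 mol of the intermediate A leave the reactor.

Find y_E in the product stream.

Conversion of G: G consumed = 1ξ₁ = 0.56 × 858 → ξ₁ = 480.5 mol.
A balance: n_A = 0 + 2ξ₁ − 2ξ₂ = 796 → ξ₂ = (2·480.5 − 796)/2 = 82.48 mol.
Outlet amounts (n = n₀ + Σ ν·ξ):
  G: 858 − 1(480.5) = 377.5
  A: 0 + 2(480.5) − 2(82.48) = 796
  E: 0 + 2(82.48) = 165
Total out = 1338 mol; y_E = 165 / 1338 = 0.1232.

0.123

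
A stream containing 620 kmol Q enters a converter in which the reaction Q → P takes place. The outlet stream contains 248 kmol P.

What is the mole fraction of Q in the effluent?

0.6

For P: n = n₀ + 1ξ → 248 = 0 + 1ξ, giving ξ = 248 kmol.
Outlet amounts (n = n₀ + ν ξ):
  Q: 620 − 1(248) = 372
  P: 0 + 1(248) = 248
Total out = 620 kmol; y_Q = 372 / 620 = 0.6.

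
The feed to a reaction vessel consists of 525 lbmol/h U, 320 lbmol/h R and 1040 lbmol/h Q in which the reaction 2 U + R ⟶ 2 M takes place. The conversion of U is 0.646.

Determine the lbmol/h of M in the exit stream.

U reacted = 0.646 × 525 = 339.2 lbmol/h; ν_U = −2, so ξ = 339.2/2 = 169.6 lbmol/h.
Outlet amounts (n = n₀ + ν ξ):
  U: 525 − 2(169.6) = 185.8
  R: 320 − 1(169.6) = 150.4
  M: 0 + 2(169.6) = 339.2
  Q: 1040 (inert)

339 lbmol/h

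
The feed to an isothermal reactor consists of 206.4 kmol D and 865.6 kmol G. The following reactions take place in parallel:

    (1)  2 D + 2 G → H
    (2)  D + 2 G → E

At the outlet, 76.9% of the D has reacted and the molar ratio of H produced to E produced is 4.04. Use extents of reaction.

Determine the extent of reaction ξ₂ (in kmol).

ξ₂ = 17.5 kmol

Conversion of D: D consumed = 0.769 × 206.4 = 158.7 kmol = 2ξ₁ + 1ξ₂.
Selectivity: 1ξ₁ / (1ξ₂) = 4.04 → ξ₁ = 4.04 ξ₂.
Substitute: (2·4.04 + 1) ξ₂ = 158.7 → ξ₂ = 17.48 kmol, ξ₁ = 70.62 kmol.
Outlet amounts (n = n₀ + Σ ν·ξ):
  D: 206.4 − 2(70.62) − 1(17.48) = 47.68
  G: 865.6 − 2(70.62) − 2(17.48) = 689.4
  H: 0 + 1(70.62) = 70.62
  E: 0 + 1(17.48) = 17.48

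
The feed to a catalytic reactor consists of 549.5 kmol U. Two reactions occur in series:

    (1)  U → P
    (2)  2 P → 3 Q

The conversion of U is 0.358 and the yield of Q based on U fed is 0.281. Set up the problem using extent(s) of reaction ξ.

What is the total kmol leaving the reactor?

601 kmol

Conversion of U: U consumed = 1ξ₁ = 0.358 × 549.5 → ξ₁ = 196.7 kmol.
Yield of Q: 3ξ₂ / 549.5 = 0.281 → ξ₂ = 51.47 kmol.
Outlet amounts (n = n₀ + Σ ν·ξ):
  U: 549.5 − 1(196.7) = 352.8
  P: 0 + 1(196.7) − 2(51.47) = 93.78
  Q: 0 + 3(51.47) = 154.4
Total out = 352.8 + 93.78 + 154.4 = 601 kmol.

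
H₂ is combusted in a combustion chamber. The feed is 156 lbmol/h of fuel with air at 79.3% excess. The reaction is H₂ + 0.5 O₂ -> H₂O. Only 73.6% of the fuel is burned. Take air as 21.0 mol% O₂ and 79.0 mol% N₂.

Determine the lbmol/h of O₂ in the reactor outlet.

82.4 lbmol/h

Stoichiometric O₂ = 0.5 × 156 = 78 lbmol/h; O₂ fed = 78 × 1.793 = 139.9 lbmol/h.
N₂ fed = 139.9 × 79/21 = 526.1 lbmol/h.
Fuel reacted = 0.736 × 156 → ξ = 114.8 lbmol/h.
Outlet (n = n₀ + ν ξ):
  H₂: 156 − 1(114.8) = 41.18
  O₂: 139.9 − 0.5(114.8) = 82.45
  N₂: 526.1 (inert)
  H₂O: 0 + 1(114.8) = 114.8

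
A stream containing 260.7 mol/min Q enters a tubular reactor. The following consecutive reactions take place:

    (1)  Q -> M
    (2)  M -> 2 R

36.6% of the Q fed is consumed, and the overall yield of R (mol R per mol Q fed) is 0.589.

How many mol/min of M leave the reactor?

18.6 mol/min

Conversion of Q: Q consumed = 1ξ₁ = 0.366 × 260.7 → ξ₁ = 95.42 mol/min.
Yield of R: 2ξ₂ / 260.7 = 0.589 → ξ₂ = 76.78 mol/min.
Outlet amounts (n = n₀ + Σ ν·ξ):
  Q: 260.7 − 1(95.42) = 165.3
  M: 0 + 1(95.42) − 1(76.78) = 18.64
  R: 0 + 2(76.78) = 153.6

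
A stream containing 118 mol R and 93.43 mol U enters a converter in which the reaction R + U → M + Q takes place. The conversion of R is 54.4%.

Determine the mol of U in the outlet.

R reacted = 0.544 × 118 = 64.19 mol; ν_R = −1, so ξ = 64.19/1 = 64.19 mol.
Outlet amounts (n = n₀ + ν ξ):
  R: 118 − 1(64.19) = 53.81
  U: 93.43 − 1(64.19) = 29.24
  M: 0 + 1(64.19) = 64.19
  Q: 0 + 1(64.19) = 64.19

29.2 mol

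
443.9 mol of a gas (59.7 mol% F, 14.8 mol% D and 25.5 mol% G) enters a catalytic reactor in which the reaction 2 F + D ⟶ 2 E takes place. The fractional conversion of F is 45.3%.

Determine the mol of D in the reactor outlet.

F reacted = 0.453 × 265 = 120 mol; ν_F = −2, so ξ = 120/2 = 60.02 mol.
Outlet amounts (n = n₀ + ν ξ):
  F: 265 − 2(60.02) = 145
  D: 65.7 − 1(60.02) = 5.673
  E: 0 + 2(60.02) = 120
  G: 113.2 (inert)

5.67 mol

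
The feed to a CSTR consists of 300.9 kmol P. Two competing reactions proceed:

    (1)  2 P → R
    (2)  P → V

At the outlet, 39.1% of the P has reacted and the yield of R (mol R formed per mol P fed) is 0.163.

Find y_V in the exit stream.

Yield of R: 1ξ₁ / 300.9 = 0.163 → ξ₁ = 49.05 kmol.
Conversion of P: 2ξ₁ + 1ξ₂ = 0.391 × 300.9 = 117.7 → ξ₂ = 19.56 kmol.
Outlet amounts (n = n₀ + Σ ν·ξ):
  P: 300.9 − 2(49.05) − 1(19.56) = 183.2
  R: 0 + 1(49.05) = 49.05
  V: 0 + 1(19.56) = 19.56
Total out = 251.9 kmol; y_V = 19.56 / 251.9 = 0.07766.

0.0777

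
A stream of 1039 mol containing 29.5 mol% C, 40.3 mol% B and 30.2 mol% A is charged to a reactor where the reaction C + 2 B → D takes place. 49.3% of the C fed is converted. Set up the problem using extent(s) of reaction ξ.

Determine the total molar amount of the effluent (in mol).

737 mol

C reacted = 0.493 × 306.5 = 151.1 mol; ν_C = −1, so ξ = 151.1/1 = 151.1 mol.
Outlet amounts (n = n₀ + ν ξ):
  C: 306.5 − 1(151.1) = 155.4
  B: 418.7 − 2(151.1) = 116.5
  D: 0 + 1(151.1) = 151.1
  A: 313.8 (inert)
Total out = 155.4 + 116.5 + 151.1 + 313.8 = 736.8 mol.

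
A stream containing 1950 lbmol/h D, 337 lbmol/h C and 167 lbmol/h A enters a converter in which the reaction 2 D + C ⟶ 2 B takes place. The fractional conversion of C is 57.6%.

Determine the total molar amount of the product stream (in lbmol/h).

C reacted = 0.576 × 337 = 194.1 lbmol/h; ν_C = −1, so ξ = 194.1/1 = 194.1 lbmol/h.
Outlet amounts (n = n₀ + ν ξ):
  D: 1950 − 2(194.1) = 1562
  C: 337 − 1(194.1) = 142.9
  B: 0 + 2(194.1) = 388.2
  A: 167 (inert)
Total out = 1562 + 142.9 + 388.2 + 167 = 2260 lbmol/h.

2260 lbmol/h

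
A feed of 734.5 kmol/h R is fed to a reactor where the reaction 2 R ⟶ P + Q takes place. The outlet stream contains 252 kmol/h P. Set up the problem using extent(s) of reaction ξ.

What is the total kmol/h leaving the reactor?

734 kmol/h

For P: n = n₀ + 1ξ → 252 = 0 + 1ξ, giving ξ = 252 kmol/h.
Outlet amounts (n = n₀ + ν ξ):
  R: 734.5 − 2(252) = 230.5
  P: 0 + 1(252) = 252
  Q: 0 + 1(252) = 252
Total out = 230.5 + 252 + 252 = 734.5 kmol/h.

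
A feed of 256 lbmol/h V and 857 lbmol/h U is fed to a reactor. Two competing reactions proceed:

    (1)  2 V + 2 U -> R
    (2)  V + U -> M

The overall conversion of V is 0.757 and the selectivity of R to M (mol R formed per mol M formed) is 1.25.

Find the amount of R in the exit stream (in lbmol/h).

Conversion of V: V consumed = 0.757 × 256 = 193.8 lbmol/h = 2ξ₁ + 1ξ₂.
Selectivity: 1ξ₁ / (1ξ₂) = 1.25 → ξ₁ = 1.25 ξ₂.
Substitute: (2·1.25 + 1) ξ₂ = 193.8 → ξ₂ = 55.37 lbmol/h, ξ₁ = 69.21 lbmol/h.
Outlet amounts (n = n₀ + Σ ν·ξ):
  V: 256 − 2(69.21) − 1(55.37) = 62.21
  U: 857 − 2(69.21) − 1(55.37) = 663.2
  R: 0 + 1(69.21) = 69.21
  M: 0 + 1(55.37) = 55.37

69.2 lbmol/h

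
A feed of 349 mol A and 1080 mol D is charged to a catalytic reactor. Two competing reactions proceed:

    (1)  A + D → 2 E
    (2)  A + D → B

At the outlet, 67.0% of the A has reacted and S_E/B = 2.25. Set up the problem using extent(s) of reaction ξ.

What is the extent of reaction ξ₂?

Conversion of A: A consumed = 0.67 × 349 = 233.8 mol = 1ξ₁ + 1ξ₂.
Selectivity: 2ξ₁ / (1ξ₂) = 2.25 → ξ₁ = 1.125 ξ₂.
Substitute: (1·1.125 + 1) ξ₂ = 233.8 → ξ₂ = 110 mol, ξ₁ = 123.8 mol.
Outlet amounts (n = n₀ + Σ ν·ξ):
  A: 349 − 1(123.8) − 1(110) = 115.2
  D: 1080 − 1(123.8) − 1(110) = 846.2
  E: 0 + 2(123.8) = 247.6
  B: 0 + 1(110) = 110

ξ₂ = 110 mol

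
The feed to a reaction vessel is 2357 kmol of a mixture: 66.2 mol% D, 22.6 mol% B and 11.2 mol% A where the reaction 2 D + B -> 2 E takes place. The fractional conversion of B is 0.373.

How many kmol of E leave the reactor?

397 kmol

B reacted = 0.373 × 532.7 = 198.7 kmol; ν_B = −1, so ξ = 198.7/1 = 198.7 kmol.
Outlet amounts (n = n₀ + ν ξ):
  D: 1560 − 2(198.7) = 1163
  B: 532.7 − 1(198.7) = 334
  E: 0 + 2(198.7) = 397.4
  A: 264 (inert)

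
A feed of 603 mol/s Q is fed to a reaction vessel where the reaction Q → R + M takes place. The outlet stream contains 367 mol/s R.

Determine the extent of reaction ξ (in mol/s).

For R: n = n₀ + 1ξ → 367 = 0 + 1ξ, giving ξ = 367 mol/s.
Outlet amounts (n = n₀ + ν ξ):
  Q: 603 − 1(367) = 236
  R: 0 + 1(367) = 367
  M: 0 + 1(367) = 367

ξ = 367 mol/s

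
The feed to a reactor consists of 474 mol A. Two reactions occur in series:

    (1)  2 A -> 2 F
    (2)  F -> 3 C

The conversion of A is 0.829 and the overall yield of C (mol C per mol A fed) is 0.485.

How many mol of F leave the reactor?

Conversion of A: A consumed = 2ξ₁ = 0.829 × 474 → ξ₁ = 196.5 mol.
Yield of C: 3ξ₂ / 474 = 0.485 → ξ₂ = 76.63 mol.
Outlet amounts (n = n₀ + Σ ν·ξ):
  A: 474 − 2(196.5) = 81.05
  F: 0 + 2(196.5) − 1(76.63) = 316.3
  C: 0 + 3(76.63) = 229.9

316 mol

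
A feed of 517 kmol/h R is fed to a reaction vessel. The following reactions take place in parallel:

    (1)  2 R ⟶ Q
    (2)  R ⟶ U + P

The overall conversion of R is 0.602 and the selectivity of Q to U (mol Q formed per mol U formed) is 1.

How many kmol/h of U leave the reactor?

Conversion of R: R consumed = 0.602 × 517 = 311.2 kmol/h = 2ξ₁ + 1ξ₂.
Selectivity: 1ξ₁ / (1ξ₂) = 1 → ξ₁ = 1 ξ₂.
Substitute: (2·1 + 1) ξ₂ = 311.2 → ξ₂ = 103.7 kmol/h, ξ₁ = 103.7 kmol/h.
Outlet amounts (n = n₀ + Σ ν·ξ):
  R: 517 − 2(103.7) − 1(103.7) = 205.8
  Q: 0 + 1(103.7) = 103.7
  U: 0 + 1(103.7) = 103.7
  P: 0 + 1(103.7) = 103.7

104 kmol/h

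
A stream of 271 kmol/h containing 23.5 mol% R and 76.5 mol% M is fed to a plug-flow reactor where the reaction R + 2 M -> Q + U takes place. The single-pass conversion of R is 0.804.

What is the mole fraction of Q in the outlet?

R reacted = 0.804 × 63.69 = 51.2 kmol/h; ν_R = −1, so ξ = 51.2/1 = 51.2 kmol/h.
Outlet amounts (n = n₀ + ν ξ):
  R: 63.69 − 1(51.2) = 12.48
  M: 207.3 − 2(51.2) = 104.9
  Q: 0 + 1(51.2) = 51.2
  U: 0 + 1(51.2) = 51.2
Total out = 219.8 kmol/h; y_Q = 51.2 / 219.8 = 0.233.

0.233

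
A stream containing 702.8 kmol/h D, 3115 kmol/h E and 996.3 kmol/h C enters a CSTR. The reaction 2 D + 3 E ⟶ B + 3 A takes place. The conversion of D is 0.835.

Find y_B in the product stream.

D reacted = 0.835 × 702.8 = 586.8 kmol/h; ν_D = −2, so ξ = 586.8/2 = 293.4 kmol/h.
Outlet amounts (n = n₀ + ν ξ):
  D: 702.8 − 2(293.4) = 116
  E: 3115 − 3(293.4) = 2235
  B: 0 + 1(293.4) = 293.4
  A: 0 + 3(293.4) = 880.3
  C: 996.3 (inert)
Total out = 4521 kmol/h; y_B = 293.4 / 4521 = 0.06491.

0.0649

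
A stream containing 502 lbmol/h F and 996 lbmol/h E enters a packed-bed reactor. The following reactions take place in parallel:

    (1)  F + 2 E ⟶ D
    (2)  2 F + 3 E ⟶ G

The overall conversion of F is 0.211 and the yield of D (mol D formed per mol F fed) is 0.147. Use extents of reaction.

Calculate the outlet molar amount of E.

Yield of D: 1ξ₁ / 502 = 0.147 → ξ₁ = 73.79 lbmol/h.
Conversion of F: 1ξ₁ + 2ξ₂ = 0.211 × 502 = 105.9 → ξ₂ = 16.06 lbmol/h.
Outlet amounts (n = n₀ + Σ ν·ξ):
  F: 502 − 1(73.79) − 2(16.06) = 396.1
  E: 996 − 2(73.79) − 3(16.06) = 800.2
  D: 0 + 1(73.79) = 73.79
  G: 0 + 1(16.06) = 16.06

800 lbmol/h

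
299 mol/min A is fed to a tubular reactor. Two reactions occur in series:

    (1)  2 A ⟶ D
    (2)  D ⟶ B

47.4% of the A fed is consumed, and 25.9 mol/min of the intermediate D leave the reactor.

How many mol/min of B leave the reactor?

Conversion of A: A consumed = 2ξ₁ = 0.474 × 299 → ξ₁ = 70.86 mol/min.
D balance: n_D = 0 + 1ξ₁ − 1ξ₂ = 25.9 → ξ₂ = (1·70.86 − 25.9)/1 = 44.96 mol/min.
Outlet amounts (n = n₀ + Σ ν·ξ):
  A: 299 − 2(70.86) = 157.3
  D: 0 + 1(70.86) − 1(44.96) = 25.9
  B: 0 + 1(44.96) = 44.96

45 mol/min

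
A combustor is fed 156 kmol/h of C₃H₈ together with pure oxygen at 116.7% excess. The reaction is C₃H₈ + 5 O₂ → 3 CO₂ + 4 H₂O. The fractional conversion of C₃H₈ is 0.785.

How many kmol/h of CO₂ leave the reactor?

367 kmol/h

Stoichiometric O₂ = 5 × 156 = 780 kmol/h; O₂ fed = 780 × 2.167 = 1690 kmol/h.
Fuel reacted = 0.785 × 156 → ξ = 122.5 kmol/h.
Outlet (n = n₀ + ν ξ):
  C₃H₈: 156 − 1(122.5) = 33.54
  O₂: 1690 − 5(122.5) = 1078
  CO₂: 0 + 3(122.5) = 367.4
  H₂O: 0 + 4(122.5) = 489.8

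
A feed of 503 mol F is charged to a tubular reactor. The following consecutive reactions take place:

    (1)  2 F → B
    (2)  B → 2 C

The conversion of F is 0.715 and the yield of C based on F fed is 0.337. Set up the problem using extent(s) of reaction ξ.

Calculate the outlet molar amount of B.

Conversion of F: F consumed = 2ξ₁ = 0.715 × 503 → ξ₁ = 179.8 mol.
Yield of C: 2ξ₂ / 503 = 0.337 → ξ₂ = 84.76 mol.
Outlet amounts (n = n₀ + Σ ν·ξ):
  F: 503 − 2(179.8) = 143.4
  B: 0 + 1(179.8) − 1(84.76) = 95.07
  C: 0 + 2(84.76) = 169.5

95.1 mol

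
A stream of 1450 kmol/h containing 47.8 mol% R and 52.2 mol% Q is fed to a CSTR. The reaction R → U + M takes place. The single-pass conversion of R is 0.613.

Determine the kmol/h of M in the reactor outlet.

425 kmol/h

R reacted = 0.613 × 693.1 = 424.9 kmol/h; ν_R = −1, so ξ = 424.9/1 = 424.9 kmol/h.
Outlet amounts (n = n₀ + ν ξ):
  R: 693.1 − 1(424.9) = 268.2
  U: 0 + 1(424.9) = 424.9
  M: 0 + 1(424.9) = 424.9
  Q: 756.9 (inert)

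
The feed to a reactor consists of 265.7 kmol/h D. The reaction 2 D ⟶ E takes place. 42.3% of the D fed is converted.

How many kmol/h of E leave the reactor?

D reacted = 0.423 × 265.7 = 112.4 kmol/h; ν_D = −2, so ξ = 112.4/2 = 56.2 kmol/h.
Outlet amounts (n = n₀ + ν ξ):
  D: 265.7 − 2(56.2) = 153.3
  E: 0 + 1(56.2) = 56.2

56.2 kmol/h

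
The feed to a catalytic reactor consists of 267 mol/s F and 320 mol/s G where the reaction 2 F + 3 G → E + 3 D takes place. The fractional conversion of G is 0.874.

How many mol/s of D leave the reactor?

G reacted = 0.874 × 320 = 279.7 mol/s; ν_G = −3, so ξ = 279.7/3 = 93.23 mol/s.
Outlet amounts (n = n₀ + ν ξ):
  F: 267 − 2(93.23) = 80.55
  G: 320 − 3(93.23) = 40.32
  E: 0 + 1(93.23) = 93.23
  D: 0 + 3(93.23) = 279.7

280 mol/s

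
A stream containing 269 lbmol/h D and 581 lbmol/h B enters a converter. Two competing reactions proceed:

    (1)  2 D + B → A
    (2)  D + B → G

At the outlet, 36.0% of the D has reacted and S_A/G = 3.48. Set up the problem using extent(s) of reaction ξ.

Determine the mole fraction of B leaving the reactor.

0.699

Conversion of D: D consumed = 0.36 × 269 = 96.84 lbmol/h = 2ξ₁ + 1ξ₂.
Selectivity: 1ξ₁ / (1ξ₂) = 3.48 → ξ₁ = 3.48 ξ₂.
Substitute: (2·3.48 + 1) ξ₂ = 96.84 → ξ₂ = 12.17 lbmol/h, ξ₁ = 42.34 lbmol/h.
Outlet amounts (n = n₀ + Σ ν·ξ):
  D: 269 − 2(42.34) − 1(12.17) = 172.2
  B: 581 − 1(42.34) − 1(12.17) = 526.5
  A: 0 + 1(42.34) = 42.34
  G: 0 + 1(12.17) = 12.17
Total out = 753.2 lbmol/h; y_B = 526.5 / 753.2 = 0.6991.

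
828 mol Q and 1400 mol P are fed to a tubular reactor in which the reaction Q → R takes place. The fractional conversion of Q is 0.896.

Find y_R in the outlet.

0.333

Q reacted = 0.896 × 828 = 741.9 mol; ν_Q = −1, so ξ = 741.9/1 = 741.9 mol.
Outlet amounts (n = n₀ + ν ξ):
  Q: 828 − 1(741.9) = 86.11
  R: 0 + 1(741.9) = 741.9
  P: 1400 (inert)
Total out = 2228 mol; y_R = 741.9 / 2228 = 0.333.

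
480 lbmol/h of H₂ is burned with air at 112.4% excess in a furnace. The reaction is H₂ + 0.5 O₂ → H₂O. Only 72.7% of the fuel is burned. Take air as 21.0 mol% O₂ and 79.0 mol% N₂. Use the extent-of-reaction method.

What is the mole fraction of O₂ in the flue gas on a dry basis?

0.141

Stoichiometric O₂ = 0.5 × 480 = 240 lbmol/h; O₂ fed = 240 × 2.124 = 509.8 lbmol/h.
N₂ fed = 509.8 × 79/21 = 1918 lbmol/h.
Fuel reacted = 0.727 × 480 → ξ = 349 lbmol/h.
Outlet (n = n₀ + ν ξ):
  H₂: 480 − 1(349) = 131
  O₂: 509.8 − 0.5(349) = 335.3
  N₂: 1918 (inert)
  H₂O: 0 + 1(349) = 349
Dry total = 2384 lbmol/h; y_O₂ (dry) = 335.3 / 2384 = 0.1406.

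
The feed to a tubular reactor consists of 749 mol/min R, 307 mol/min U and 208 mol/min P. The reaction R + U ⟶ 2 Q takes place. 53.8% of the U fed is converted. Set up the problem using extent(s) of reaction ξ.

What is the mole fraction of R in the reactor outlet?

0.462

U reacted = 0.538 × 307 = 165.2 mol/min; ν_U = −1, so ξ = 165.2/1 = 165.2 mol/min.
Outlet amounts (n = n₀ + ν ξ):
  R: 749 − 1(165.2) = 583.8
  U: 307 − 1(165.2) = 141.8
  Q: 0 + 2(165.2) = 330.3
  P: 208 (inert)
Total out = 1264 mol/min; y_R = 583.8 / 1264 = 0.4619.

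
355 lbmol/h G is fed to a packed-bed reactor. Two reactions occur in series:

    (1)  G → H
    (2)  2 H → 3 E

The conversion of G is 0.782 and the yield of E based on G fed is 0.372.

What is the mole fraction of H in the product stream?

Conversion of G: G consumed = 1ξ₁ = 0.782 × 355 → ξ₁ = 277.6 lbmol/h.
Yield of E: 3ξ₂ / 355 = 0.372 → ξ₂ = 44.02 lbmol/h.
Outlet amounts (n = n₀ + Σ ν·ξ):
  G: 355 − 1(277.6) = 77.39
  H: 0 + 1(277.6) − 2(44.02) = 189.6
  E: 0 + 3(44.02) = 132.1
Total out = 399 lbmol/h; y_H = 189.6 / 399 = 0.4751.

0.475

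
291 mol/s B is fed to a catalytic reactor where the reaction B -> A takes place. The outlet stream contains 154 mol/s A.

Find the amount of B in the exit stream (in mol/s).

For A: n = n₀ + 1ξ → 154 = 0 + 1ξ, giving ξ = 154 mol/s.
Outlet amounts (n = n₀ + ν ξ):
  B: 291 − 1(154) = 137
  A: 0 + 1(154) = 154

137 mol/s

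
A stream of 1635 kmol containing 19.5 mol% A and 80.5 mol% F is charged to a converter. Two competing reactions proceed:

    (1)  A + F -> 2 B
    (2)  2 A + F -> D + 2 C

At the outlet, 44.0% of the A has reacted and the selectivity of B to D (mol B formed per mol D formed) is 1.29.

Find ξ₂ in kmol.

ξ₂ = 53 kmol

Conversion of A: A consumed = 0.44 × 318.8 = 140.3 kmol = 1ξ₁ + 2ξ₂.
Selectivity: 2ξ₁ / (1ξ₂) = 1.29 → ξ₁ = 0.645 ξ₂.
Substitute: (1·0.645 + 2) ξ₂ = 140.3 → ξ₂ = 53.04 kmol, ξ₁ = 34.21 kmol.
Outlet amounts (n = n₀ + Σ ν·ξ):
  A: 318.8 − 1(34.21) − 2(53.04) = 178.5
  F: 1316 − 1(34.21) − 1(53.04) = 1229
  B: 0 + 2(34.21) = 68.42
  D: 0 + 1(53.04) = 53.04
  C: 0 + 2(53.04) = 106.1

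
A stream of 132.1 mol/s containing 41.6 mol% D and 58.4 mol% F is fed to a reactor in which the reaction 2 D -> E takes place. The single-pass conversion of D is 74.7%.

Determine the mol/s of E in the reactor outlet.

20.5 mol/s

D reacted = 0.747 × 54.95 = 41.05 mol/s; ν_D = −2, so ξ = 41.05/2 = 20.53 mol/s.
Outlet amounts (n = n₀ + ν ξ):
  D: 54.95 − 2(20.53) = 13.9
  E: 0 + 1(20.53) = 20.53
  F: 77.15 (inert)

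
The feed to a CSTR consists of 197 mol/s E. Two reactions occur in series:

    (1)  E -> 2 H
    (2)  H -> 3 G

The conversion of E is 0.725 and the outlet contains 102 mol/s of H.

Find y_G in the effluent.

Conversion of E: E consumed = 1ξ₁ = 0.725 × 197 → ξ₁ = 142.8 mol/s.
H balance: n_H = 0 + 2ξ₁ − 1ξ₂ = 102 → ξ₂ = (2·142.8 − 102)/1 = 183.6 mol/s.
Outlet amounts (n = n₀ + Σ ν·ξ):
  E: 197 − 1(142.8) = 54.18
  H: 0 + 2(142.8) − 1(183.6) = 102
  G: 0 + 3(183.6) = 550.9
Total out = 707.1 mol/s; y_G = 550.9 / 707.1 = 0.7791.

0.779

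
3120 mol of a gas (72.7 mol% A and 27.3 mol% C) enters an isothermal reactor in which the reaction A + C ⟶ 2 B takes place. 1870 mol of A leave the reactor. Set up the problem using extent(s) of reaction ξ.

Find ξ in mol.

For A: n = n₀ − 1ξ → 1870 = 2268 − 1ξ, giving ξ = 398.2 mol.
Outlet amounts (n = n₀ + ν ξ):
  A: 2268 − 1(398.2) = 1870
  C: 851.8 − 1(398.2) = 453.5
  B: 0 + 2(398.2) = 796.5

ξ = 398 mol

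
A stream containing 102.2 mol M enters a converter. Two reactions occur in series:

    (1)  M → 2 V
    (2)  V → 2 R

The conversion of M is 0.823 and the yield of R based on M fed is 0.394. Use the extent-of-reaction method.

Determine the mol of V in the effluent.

Conversion of M: M consumed = 1ξ₁ = 0.823 × 102.2 → ξ₁ = 84.11 mol.
Yield of R: 2ξ₂ / 102.2 = 0.394 → ξ₂ = 20.13 mol.
Outlet amounts (n = n₀ + Σ ν·ξ):
  M: 102.2 − 1(84.11) = 18.09
  V: 0 + 2(84.11) − 1(20.13) = 148.1
  R: 0 + 2(20.13) = 40.27

148 mol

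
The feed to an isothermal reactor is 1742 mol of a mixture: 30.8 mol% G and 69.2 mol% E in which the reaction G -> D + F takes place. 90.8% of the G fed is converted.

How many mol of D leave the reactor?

G reacted = 0.908 × 536.5 = 487.2 mol; ν_G = −1, so ξ = 487.2/1 = 487.2 mol.
Outlet amounts (n = n₀ + ν ξ):
  G: 536.5 − 1(487.2) = 49.36
  D: 0 + 1(487.2) = 487.2
  F: 0 + 1(487.2) = 487.2
  E: 1205 (inert)

487 mol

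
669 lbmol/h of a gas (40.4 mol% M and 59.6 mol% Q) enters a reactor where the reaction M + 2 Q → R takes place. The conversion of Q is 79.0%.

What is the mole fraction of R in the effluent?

Q reacted = 0.79 × 398.7 = 315 lbmol/h; ν_Q = −2, so ξ = 315/2 = 157.5 lbmol/h.
Outlet amounts (n = n₀ + ν ξ):
  M: 270.3 − 1(157.5) = 112.8
  Q: 398.7 − 2(157.5) = 83.73
  R: 0 + 1(157.5) = 157.5
Total out = 354 lbmol/h; y_R = 157.5 / 354 = 0.4449.

0.445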